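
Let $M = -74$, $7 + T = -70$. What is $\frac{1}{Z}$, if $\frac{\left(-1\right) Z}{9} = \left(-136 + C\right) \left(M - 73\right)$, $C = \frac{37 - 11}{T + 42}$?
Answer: $- \frac{5}{904554} \approx -5.5276 \cdot 10^{-6}$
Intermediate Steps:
$T = -77$ ($T = -7 - 70 = -77$)
$C = - \frac{26}{35}$ ($C = \frac{37 - 11}{-77 + 42} = \frac{26}{-35} = 26 \left(- \frac{1}{35}\right) = - \frac{26}{35} \approx -0.74286$)
$Z = - \frac{904554}{5}$ ($Z = - 9 \left(-136 - \frac{26}{35}\right) \left(-74 - 73\right) = - 9 \left(- \frac{4786 \left(-74 - 73\right)}{35}\right) = - 9 \left(\left(- \frac{4786}{35}\right) \left(-147\right)\right) = \left(-9\right) \frac{100506}{5} = - \frac{904554}{5} \approx -1.8091 \cdot 10^{5}$)
$\frac{1}{Z} = \frac{1}{- \frac{904554}{5}} = - \frac{5}{904554}$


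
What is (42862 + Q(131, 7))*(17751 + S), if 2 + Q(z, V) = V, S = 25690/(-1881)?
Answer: 14446586453/19 ≈ 7.6035e+8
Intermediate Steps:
S = -25690/1881 (S = 25690*(-1/1881) = -25690/1881 ≈ -13.658)
Q(z, V) = -2 + V
(42862 + Q(131, 7))*(17751 + S) = (42862 + (-2 + 7))*(17751 - 25690/1881) = (42862 + 5)*(33363941/1881) = 42867*(33363941/1881) = 14446586453/19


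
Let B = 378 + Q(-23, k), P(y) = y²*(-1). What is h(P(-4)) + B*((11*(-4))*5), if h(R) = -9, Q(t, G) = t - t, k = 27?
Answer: -83169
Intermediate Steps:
P(y) = -y²
Q(t, G) = 0
B = 378 (B = 378 + 0 = 378)
h(P(-4)) + B*((11*(-4))*5) = -9 + 378*((11*(-4))*5) = -9 + 378*(-44*5) = -9 + 378*(-220) = -9 - 83160 = -83169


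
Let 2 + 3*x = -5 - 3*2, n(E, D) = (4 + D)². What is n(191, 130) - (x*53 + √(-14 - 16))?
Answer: 54557/3 - I*√30 ≈ 18186.0 - 5.4772*I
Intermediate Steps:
x = -13/3 (x = -⅔ + (-5 - 3*2)/3 = -⅔ + (-5 - 6)/3 = -⅔ + (⅓)*(-11) = -⅔ - 11/3 = -13/3 ≈ -4.3333)
n(191, 130) - (x*53 + √(-14 - 16)) = (4 + 130)² - (-13/3*53 + √(-14 - 16)) = 134² - (-689/3 + √(-30)) = 17956 - (-689/3 + I*√30) = 17956 + (689/3 - I*√30) = 54557/3 - I*√30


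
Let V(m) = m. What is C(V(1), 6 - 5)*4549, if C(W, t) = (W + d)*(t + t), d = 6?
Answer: 63686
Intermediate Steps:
C(W, t) = 2*t*(6 + W) (C(W, t) = (W + 6)*(t + t) = (6 + W)*(2*t) = 2*t*(6 + W))
C(V(1), 6 - 5)*4549 = (2*(6 - 5)*(6 + 1))*4549 = (2*1*7)*4549 = 14*4549 = 63686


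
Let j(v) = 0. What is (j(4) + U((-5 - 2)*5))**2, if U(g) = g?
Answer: 1225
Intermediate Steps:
(j(4) + U((-5 - 2)*5))**2 = (0 + (-5 - 2)*5)**2 = (0 - 7*5)**2 = (0 - 35)**2 = (-35)**2 = 1225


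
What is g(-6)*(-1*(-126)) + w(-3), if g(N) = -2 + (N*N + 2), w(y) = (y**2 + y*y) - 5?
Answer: 4549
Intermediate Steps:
w(y) = -5 + 2*y**2 (w(y) = (y**2 + y**2) - 5 = 2*y**2 - 5 = -5 + 2*y**2)
g(N) = N**2 (g(N) = -2 + (N**2 + 2) = -2 + (2 + N**2) = N**2)
g(-6)*(-1*(-126)) + w(-3) = (-6)**2*(-1*(-126)) + (-5 + 2*(-3)**2) = 36*126 + (-5 + 2*9) = 4536 + (-5 + 18) = 4536 + 13 = 4549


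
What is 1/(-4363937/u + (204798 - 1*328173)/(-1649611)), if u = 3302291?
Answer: -5447495558801/6791378326382 ≈ -0.80212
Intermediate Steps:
1/(-4363937/u + (204798 - 1*328173)/(-1649611)) = 1/(-4363937/3302291 + (204798 - 1*328173)/(-1649611)) = 1/(-4363937*1/3302291 + (204798 - 328173)*(-1/1649611)) = 1/(-4363937/3302291 - 123375*(-1/1649611)) = 1/(-4363937/3302291 + 123375/1649611) = 1/(-6791378326382/5447495558801) = -5447495558801/6791378326382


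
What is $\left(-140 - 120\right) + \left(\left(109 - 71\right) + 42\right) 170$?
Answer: $13340$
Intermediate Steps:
$\left(-140 - 120\right) + \left(\left(109 - 71\right) + 42\right) 170 = \left(-140 - 120\right) + \left(38 + 42\right) 170 = -260 + 80 \cdot 170 = -260 + 13600 = 13340$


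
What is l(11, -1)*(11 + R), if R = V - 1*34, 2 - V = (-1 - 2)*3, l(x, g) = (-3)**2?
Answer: -108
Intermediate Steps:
l(x, g) = 9
V = 11 (V = 2 - (-1 - 2)*3 = 2 - (-3)*3 = 2 - 1*(-9) = 2 + 9 = 11)
R = -23 (R = 11 - 1*34 = 11 - 34 = -23)
l(11, -1)*(11 + R) = 9*(11 - 23) = 9*(-12) = -108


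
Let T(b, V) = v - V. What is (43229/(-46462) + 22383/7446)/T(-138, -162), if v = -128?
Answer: 59839651/980208814 ≈ 0.061048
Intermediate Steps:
T(b, V) = -128 - V
(43229/(-46462) + 22383/7446)/T(-138, -162) = (43229/(-46462) + 22383/7446)/(-128 - 1*(-162)) = (43229*(-1/46462) + 22383*(1/7446))/(-128 + 162) = (-43229/46462 + 7461/2482)/34 = (59839651/28829671)*(1/34) = 59839651/980208814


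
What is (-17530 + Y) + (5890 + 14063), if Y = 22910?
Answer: 25333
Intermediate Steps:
(-17530 + Y) + (5890 + 14063) = (-17530 + 22910) + (5890 + 14063) = 5380 + 19953 = 25333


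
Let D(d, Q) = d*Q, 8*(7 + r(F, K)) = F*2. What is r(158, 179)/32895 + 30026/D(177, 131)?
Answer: 131794513/101698182 ≈ 1.2959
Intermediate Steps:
r(F, K) = -7 + F/4 (r(F, K) = -7 + (F*2)/8 = -7 + (2*F)/8 = -7 + F/4)
D(d, Q) = Q*d
r(158, 179)/32895 + 30026/D(177, 131) = (-7 + (¼)*158)/32895 + 30026/((131*177)) = (-7 + 79/2)*(1/32895) + 30026/23187 = (65/2)*(1/32895) + 30026*(1/23187) = 13/13158 + 30026/23187 = 131794513/101698182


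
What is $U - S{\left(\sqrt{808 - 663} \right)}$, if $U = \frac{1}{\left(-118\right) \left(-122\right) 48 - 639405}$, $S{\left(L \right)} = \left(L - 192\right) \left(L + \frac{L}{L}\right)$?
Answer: $\frac{2425342}{51603} + 191 \sqrt{145} \approx 2346.9$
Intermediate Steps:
$S{\left(L \right)} = \left(1 + L\right) \left(-192 + L\right)$ ($S{\left(L \right)} = \left(-192 + L\right) \left(L + 1\right) = \left(-192 + L\right) \left(1 + L\right) = \left(1 + L\right) \left(-192 + L\right)$)
$U = \frac{1}{51603}$ ($U = \frac{1}{14396 \cdot 48 - 639405} = \frac{1}{691008 - 639405} = \frac{1}{51603} \approx 1.9379 \cdot 10^{-5}$)
$U - S{\left(\sqrt{808 - 663} \right)} = \frac{1}{51603} - \left(-192 + \left(\sqrt{808 - 663}\right)^{2} - 191 \sqrt{808 - 663}\right) = \frac{1}{51603} - \left(-192 + \left(\sqrt{145}\right)^{2} - 191 \sqrt{145}\right) = \frac{1}{51603} - \left(-192 + 145 - 191 \sqrt{145}\right) = \frac{1}{51603} - \left(-47 - 191 \sqrt{145}\right) = \frac{1}{51603} + \left(47 + 191 \sqrt{145}\right) = \frac{2425342}{51603} + 191 \sqrt{145}$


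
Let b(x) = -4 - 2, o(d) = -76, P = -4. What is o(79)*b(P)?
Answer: 456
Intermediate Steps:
b(x) = -6
o(79)*b(P) = -76*(-6) = 456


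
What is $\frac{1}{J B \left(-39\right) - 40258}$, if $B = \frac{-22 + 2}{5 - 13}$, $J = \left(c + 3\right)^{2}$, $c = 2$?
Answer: $- \frac{2}{85391} \approx -2.3422 \cdot 10^{-5}$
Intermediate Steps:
$J = 25$ ($J = \left(2 + 3\right)^{2} = 5^{2} = 25$)
$B = \frac{5}{2}$ ($B = - \frac{20}{-8} = \left(-20\right) \left(- \frac{1}{8}\right) = \frac{5}{2} \approx 2.5$)
$\frac{1}{J B \left(-39\right) - 40258} = \frac{1}{25 \cdot \frac{5}{2} \left(-39\right) - 40258} = \frac{1}{\frac{125}{2} \left(-39\right) - 40258} = \frac{1}{- \frac{4875}{2} - 40258} = \frac{1}{- \frac{85391}{2}} = - \frac{2}{85391}$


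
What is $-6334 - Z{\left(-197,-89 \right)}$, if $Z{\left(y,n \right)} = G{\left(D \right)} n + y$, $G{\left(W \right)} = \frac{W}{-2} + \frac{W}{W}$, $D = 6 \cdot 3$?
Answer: $-6849$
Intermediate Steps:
$D = 18$
$G{\left(W \right)} = 1 - \frac{W}{2}$ ($G{\left(W \right)} = W \left(- \frac{1}{2}\right) + 1 = - \frac{W}{2} + 1 = 1 - \frac{W}{2}$)
$Z{\left(y,n \right)} = y - 8 n$ ($Z{\left(y,n \right)} = \left(1 - 9\right) n + y = - 8 n + y = y - 8 n$)
$-6334 - Z{\left(-197,-89 \right)} = -6334 - \left(-197 - -712\right) = -6334 - \left(-197 + 712\right) = -6334 - 515 = -6849$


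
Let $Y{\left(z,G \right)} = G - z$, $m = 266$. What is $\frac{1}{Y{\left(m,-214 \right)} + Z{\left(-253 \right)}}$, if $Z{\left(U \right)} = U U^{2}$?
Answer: $- \frac{1}{16194757} \approx -6.1748 \cdot 10^{-8}$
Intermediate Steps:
$Z{\left(U \right)} = U^{3}$
$\frac{1}{Y{\left(m,-214 \right)} + Z{\left(-253 \right)}} = \frac{1}{\left(-214 - 266\right) + \left(-253\right)^{3}} = \frac{1}{\left(-214 - 266\right) - 16194277} = \frac{1}{-480 - 16194277} = \frac{1}{-16194757} = - \frac{1}{16194757}$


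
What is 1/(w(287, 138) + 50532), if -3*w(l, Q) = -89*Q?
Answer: 1/54626 ≈ 1.8306e-5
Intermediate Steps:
w(l, Q) = 89*Q/3 (w(l, Q) = -(-89)*Q/3 = 89*Q/3)
1/(w(287, 138) + 50532) = 1/((89/3)*138 + 50532) = 1/(4094 + 50532) = 1/54626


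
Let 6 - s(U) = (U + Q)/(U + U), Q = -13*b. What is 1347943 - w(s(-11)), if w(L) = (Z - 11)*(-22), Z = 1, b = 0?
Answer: 1347723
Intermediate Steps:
Q = 0 (Q = -13*0 = 0)
s(U) = 11/2 (s(U) = 6 - (U + 0)/(U + U) = 6 - U/(2*U) = 6 - U*1/(2*U) = 6 - 1*½ = 6 - ½ = 11/2)
w(L) = 220 (w(L) = (1 - 11)*(-22) = -10*(-22) = 220)
1347943 - w(s(-11)) = 1347943 - 1*220 = 1347943 - 220 = 1347723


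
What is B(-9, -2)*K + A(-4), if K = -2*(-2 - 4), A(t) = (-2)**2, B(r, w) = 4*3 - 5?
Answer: 88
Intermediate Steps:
B(r, w) = 7 (B(r, w) = 12 - 5 = 7)
A(t) = 4
K = 12 (K = -2*(-6) = 12)
B(-9, -2)*K + A(-4) = 7*12 + 4 = 84 + 4 = 88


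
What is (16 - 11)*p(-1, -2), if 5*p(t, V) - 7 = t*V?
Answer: 9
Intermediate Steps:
p(t, V) = 7/5 + V*t/5 (p(t, V) = 7/5 + (t*V)/5 = 7/5 + (V*t)/5 = 7/5 + V*t/5)
(16 - 11)*p(-1, -2) = (16 - 11)*(7/5 + (⅕)*(-2)*(-1)) = 5*(7/5 + ⅖) = 5*(9/5) = 9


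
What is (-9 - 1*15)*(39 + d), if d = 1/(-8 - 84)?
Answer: -21522/23 ≈ -935.74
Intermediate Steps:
d = -1/92 (d = 1/(-92) = -1/92 ≈ -0.010870)
(-9 - 1*15)*(39 + d) = (-9 - 1*15)*(39 - 1/92) = (-9 - 15)*(3587/92) = -24*3587/92 = -21522/23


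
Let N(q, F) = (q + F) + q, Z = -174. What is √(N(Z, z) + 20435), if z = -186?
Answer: √19901 ≈ 141.07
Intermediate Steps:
N(q, F) = F + 2*q (N(q, F) = (F + q) + q = F + 2*q)
√(N(Z, z) + 20435) = √((-186 + 2*(-174)) + 20435) = √((-186 - 348) + 20435) = √(-534 + 20435) = √19901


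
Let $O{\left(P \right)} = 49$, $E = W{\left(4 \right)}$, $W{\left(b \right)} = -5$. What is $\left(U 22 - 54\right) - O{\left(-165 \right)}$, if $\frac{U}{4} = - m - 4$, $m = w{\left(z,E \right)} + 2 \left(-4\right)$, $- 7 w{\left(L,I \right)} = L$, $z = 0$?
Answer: $249$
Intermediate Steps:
$E = -5$
$w{\left(L,I \right)} = - \frac{L}{7}$
$m = -8$ ($m = \left(- \frac{1}{7}\right) 0 + 2 \left(-4\right) = 0 - 8 = -8$)
$U = 16$ ($U = 4 \left(\left(-1\right) \left(-8\right) - 4\right) = 4 \left(8 - 4\right) = 4 \cdot 4 = 16$)
$\left(U 22 - 54\right) - O{\left(-165 \right)} = \left(16 \cdot 22 - 54\right) - 49 = \left(352 - 54\right) - 49 = 298 - 49 = 249$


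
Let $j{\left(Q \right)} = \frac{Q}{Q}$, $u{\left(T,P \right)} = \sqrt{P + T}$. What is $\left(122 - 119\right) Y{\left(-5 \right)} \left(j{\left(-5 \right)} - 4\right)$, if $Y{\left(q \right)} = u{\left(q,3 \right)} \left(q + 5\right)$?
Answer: $0$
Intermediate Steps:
$j{\left(Q \right)} = 1$
$Y{\left(q \right)} = \sqrt{3 + q} \left(5 + q\right)$ ($Y{\left(q \right)} = \sqrt{3 + q} \left(q + 5\right) = \sqrt{3 + q} \left(5 + q\right)$)
$\left(122 - 119\right) Y{\left(-5 \right)} \left(j{\left(-5 \right)} - 4\right) = \left(122 - 119\right) \sqrt{3 - 5} \left(5 - 5\right) \left(1 - 4\right) = 3 \sqrt{-2} \cdot 0 \left(-3\right) = 3 i \sqrt{2} \cdot 0 \left(-3\right) = 3 \cdot 0 \left(-3\right) = 3 \cdot 0 = 0$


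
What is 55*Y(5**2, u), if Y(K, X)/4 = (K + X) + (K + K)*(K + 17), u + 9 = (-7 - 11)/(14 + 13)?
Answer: 1396120/3 ≈ 4.6537e+5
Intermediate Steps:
u = -29/3 (u = -9 + (-7 - 11)/(14 + 13) = -9 - 18/27 = -9 - 18*1/27 = -9 - 2/3 = -29/3 ≈ -9.6667)
Y(K, X) = 4*K + 4*X + 8*K*(17 + K) (Y(K, X) = 4*((K + X) + (K + K)*(K + 17)) = 4*((K + X) + (2*K)*(17 + K)) = 4*((K + X) + 2*K*(17 + K)) = 4*(K + X + 2*K*(17 + K)) = 4*K + 4*X + 8*K*(17 + K))
55*Y(5**2, u) = 55*(4*(-29/3) + 8*(5**2)**2 + 140*5**2) = 55*(-116/3 + 8*25**2 + 140*25) = 55*(-116/3 + 8*625 + 3500) = 55*(-116/3 + 5000 + 3500) = 55*(25384/3) = 1396120/3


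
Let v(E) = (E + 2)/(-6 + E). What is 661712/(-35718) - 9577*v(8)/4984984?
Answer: -1650167044519/89026829256 ≈ -18.536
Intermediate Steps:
v(E) = (2 + E)/(-6 + E)
661712/(-35718) - 9577*v(8)/4984984 = 661712/(-35718) - 9577*(2 + 8)/(-6 + 8)/4984984 = 661712*(-1/35718) - 9577*10/2*(1/4984984) = -330856/17859 - 9577*10/2*(1/4984984) = -330856/17859 - 9577*5*(1/4984984) = -330856/17859 - 47885*1/4984984 = -330856/17859 - 47885/4984984 = -1650167044519/89026829256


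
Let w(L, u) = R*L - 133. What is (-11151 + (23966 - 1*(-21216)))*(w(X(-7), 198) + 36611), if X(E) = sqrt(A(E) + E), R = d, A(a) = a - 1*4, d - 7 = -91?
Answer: 1241382818 - 8575812*I*sqrt(2) ≈ 1.2414e+9 - 1.2128e+7*I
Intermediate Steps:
d = -84 (d = 7 - 91 = -84)
A(a) = -4 + a (A(a) = a - 4 = -4 + a)
R = -84
X(E) = sqrt(-4 + 2*E) (X(E) = sqrt((-4 + E) + E) = sqrt(-4 + 2*E))
w(L, u) = -133 - 84*L (w(L, u) = -84*L - 133 = -133 - 84*L)
(-11151 + (23966 - 1*(-21216)))*(w(X(-7), 198) + 36611) = (-11151 + (23966 - 1*(-21216)))*((-133 - 84*sqrt(-4 + 2*(-7))) + 36611) = (-11151 + (23966 + 21216))*((-133 - 84*sqrt(-4 - 14)) + 36611) = (-11151 + 45182)*((-133 - 252*I*sqrt(2)) + 36611) = 34031*((-133 - 252*I*sqrt(2)) + 36611) = 34031*(36478 - 252*I*sqrt(2)) = 1241382818 - 8575812*I*sqrt(2)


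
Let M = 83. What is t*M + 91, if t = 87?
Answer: 7312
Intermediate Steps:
t*M + 91 = 87*83 + 91 = 7221 + 91 = 7312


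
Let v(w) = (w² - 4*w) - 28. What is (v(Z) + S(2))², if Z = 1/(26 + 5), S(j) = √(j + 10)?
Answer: 741757213/923521 - 108124*√3/961 ≈ 608.31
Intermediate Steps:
S(j) = √(10 + j)
Z = 1/31 ≈ 0.032258
v(w) = -28 + w² - 4*w
(v(Z) + S(2))² = ((-28 + (1/31)² - 4*1/31) + √(10 + 2))² = ((-28 + 1/961 - 4/31) + √12)² = (-27031/961 + 2*√3)²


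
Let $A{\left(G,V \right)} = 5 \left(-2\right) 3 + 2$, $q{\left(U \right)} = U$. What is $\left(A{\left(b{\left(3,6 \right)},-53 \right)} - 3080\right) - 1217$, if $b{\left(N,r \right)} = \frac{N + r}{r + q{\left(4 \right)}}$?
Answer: $-4325$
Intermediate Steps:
$b{\left(N,r \right)} = \frac{N + r}{4 + r}$ ($b{\left(N,r \right)} = \frac{N + r}{r + 4} = \frac{N + r}{4 + r}$)
$A{\left(G,V \right)} = -28$ ($A{\left(G,V \right)} = \left(-10\right) 3 + 2 = -30 + 2 = -28$)
$\left(A{\left(b{\left(3,6 \right)},-53 \right)} - 3080\right) - 1217 = \left(-28 - 3080\right) - 1217 = -3108 - 1217 = -4325$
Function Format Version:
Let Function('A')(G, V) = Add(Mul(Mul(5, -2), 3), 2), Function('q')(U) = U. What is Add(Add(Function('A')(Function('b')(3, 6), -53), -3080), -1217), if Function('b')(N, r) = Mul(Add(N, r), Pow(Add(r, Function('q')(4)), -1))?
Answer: -4325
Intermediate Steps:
Function('b')(N, r) = Mul(Pow(Add(4, r), -1), Add(N, r)) (Function('b')(N, r) = Mul(Add(N, r), Pow(Add(r, 4), -1)) = Mul(Add(N, r), Pow(Add(4, r), -1)) = Mul(Pow(Add(4, r), -1), Add(N, r)))
Function('A')(G, V) = -28 (Function('A')(G, V) = Add(Mul(-10, 3), 2) = Add(-30, 2) = -28)
Add(Add(Function('A')(Function('b')(3, 6), -53), -3080), -1217) = Add(Add(-28, -3080), -1217) = Add(-3108, -1217) = -4325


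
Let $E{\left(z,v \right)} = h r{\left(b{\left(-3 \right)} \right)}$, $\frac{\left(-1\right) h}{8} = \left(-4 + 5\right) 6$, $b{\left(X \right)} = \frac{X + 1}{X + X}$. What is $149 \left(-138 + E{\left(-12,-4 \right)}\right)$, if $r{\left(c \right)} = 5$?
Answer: $-56322$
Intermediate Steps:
$b{\left(X \right)} = \frac{1 + X}{2 X}$
$h = -48$ ($h = - 8 \left(-4 + 5\right) 6 = - 8 \cdot 1 \cdot 6 = \left(-8\right) 6 = -48$)
$E{\left(z,v \right)} = -240$ ($E{\left(z,v \right)} = \left(-48\right) 5 = -240$)
$149 \left(-138 + E{\left(-12,-4 \right)}\right) = 149 \left(-138 - 240\right) = 149 \left(-378\right) = -56322$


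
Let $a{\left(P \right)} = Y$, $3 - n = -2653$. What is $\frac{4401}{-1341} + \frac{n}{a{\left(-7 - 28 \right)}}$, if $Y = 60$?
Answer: $\frac{91601}{2235} \approx 40.985$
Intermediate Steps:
$n = 2656$ ($n = 3 - -2653 = 3 + 2653 = 2656$)
$a{\left(P \right)} = 60$
$\frac{4401}{-1341} + \frac{n}{a{\left(-7 - 28 \right)}} = \frac{4401}{-1341} + \frac{2656}{60} = 4401 \left(- \frac{1}{1341}\right) + 2656 \cdot \frac{1}{60} = - \frac{489}{149} + \frac{664}{15} = \frac{91601}{2235}$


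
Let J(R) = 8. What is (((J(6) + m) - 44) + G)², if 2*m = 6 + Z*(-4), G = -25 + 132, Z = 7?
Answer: 3600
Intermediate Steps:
G = 107
m = -11 (m = (6 + 7*(-4))/2 = (6 - 28)/2 = (½)*(-22) = -11)
(((J(6) + m) - 44) + G)² = (((8 - 11) - 44) + 107)² = ((-3 - 44) + 107)² = (-47 + 107)² = 60² = 3600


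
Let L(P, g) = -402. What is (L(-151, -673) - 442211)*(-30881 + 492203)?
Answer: -204187114386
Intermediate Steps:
(L(-151, -673) - 442211)*(-30881 + 492203) = (-402 - 442211)*(-30881 + 492203) = -442613*461322 = -204187114386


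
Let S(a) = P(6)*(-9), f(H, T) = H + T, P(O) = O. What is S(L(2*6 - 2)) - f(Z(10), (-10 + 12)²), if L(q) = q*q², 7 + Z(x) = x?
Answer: -61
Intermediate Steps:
Z(x) = -7 + x
L(q) = q³
S(a) = -54 (S(a) = 6*(-9) = -54)
S(L(2*6 - 2)) - f(Z(10), (-10 + 12)²) = -54 - ((-7 + 10) + (-10 + 12)²) = -54 - (3 + 2²) = -54 - (3 + 4) = -54 - 1*7 = -54 - 7 = -61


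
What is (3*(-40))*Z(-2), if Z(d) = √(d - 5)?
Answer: -120*I*√7 ≈ -317.49*I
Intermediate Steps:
Z(d) = √(-5 + d)
(3*(-40))*Z(-2) = (3*(-40))*√(-5 - 2) = -120*I*√7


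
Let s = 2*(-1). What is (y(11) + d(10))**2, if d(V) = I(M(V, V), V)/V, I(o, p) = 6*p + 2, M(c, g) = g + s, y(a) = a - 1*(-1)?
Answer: 8281/25 ≈ 331.24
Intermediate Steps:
s = -2
y(a) = 1 + a (y(a) = a + 1 = 1 + a)
M(c, g) = -2 + g (M(c, g) = g - 2 = -2 + g)
I(o, p) = 2 + 6*p
d(V) = (2 + 6*V)/V
(y(11) + d(10))**2 = ((1 + 11) + (6 + 2/10))**2 = (12 + (6 + 2*(1/10)))**2 = (12 + (6 + 1/5))**2 = (12 + 31/5)**2 = (91/5)**2 = 8281/25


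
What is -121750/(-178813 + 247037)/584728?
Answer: -60875/19946241536 ≈ -3.0520e-6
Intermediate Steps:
-121750/(-178813 + 247037)/584728 = -121750/68224*(1/584728) = -121750*1/68224*(1/584728) = -60875/34112*1/584728 = -60875/19946241536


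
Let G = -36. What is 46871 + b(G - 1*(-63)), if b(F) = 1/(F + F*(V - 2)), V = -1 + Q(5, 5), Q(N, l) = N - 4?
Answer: 1265516/27 ≈ 46871.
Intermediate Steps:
Q(N, l) = -4 + N
V = 0 (V = -1 + (-4 + 5) = -1 + 1 = 0)
b(F) = -1/F (b(F) = 1/(F + F*(0 - 2)) = 1/(F + F*(-2)) = 1/(F - 2*F) = 1/(-F) = -1/F)
46871 + b(G - 1*(-63)) = 46871 - 1/(-36 - 1*(-63)) = 46871 - 1/(-36 + 63) = 46871 - 1/27 = 1265516/27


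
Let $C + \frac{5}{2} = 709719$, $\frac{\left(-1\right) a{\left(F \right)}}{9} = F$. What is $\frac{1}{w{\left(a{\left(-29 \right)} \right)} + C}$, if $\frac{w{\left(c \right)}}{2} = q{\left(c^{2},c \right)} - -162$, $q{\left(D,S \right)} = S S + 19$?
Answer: $\frac{2}{1692641} \approx 1.1816 \cdot 10^{-6}$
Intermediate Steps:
$a{\left(F \right)} = - 9 F$
$q{\left(D,S \right)} = 19 + S^{2}$ ($q{\left(D,S \right)} = S^{2} + 19 = 19 + S^{2}$)
$C = \frac{1419433}{2}$ ($C = - \frac{5}{2} + 709719 = \frac{1419433}{2} \approx 7.0972 \cdot 10^{5}$)
$w{\left(c \right)} = 362 + 2 c^{2}$ ($w{\left(c \right)} = 2 \left(\left(19 + c^{2}\right) - -162\right) = 2 \left(\left(19 + c^{2}\right) + 162\right) = 2 \left(181 + c^{2}\right) = 362 + 2 c^{2}$)
$\frac{1}{w{\left(a{\left(-29 \right)} \right)} + C} = \frac{1}{\left(362 + 2 \left(\left(-9\right) \left(-29\right)\right)^{2}\right) + \frac{1419433}{2}} = \frac{1}{\left(362 + 2 \cdot 261^{2}\right) + \frac{1419433}{2}} = \frac{1}{\left(362 + 2 \cdot 68121\right) + \frac{1419433}{2}} = \frac{1}{\left(362 + 136242\right) + \frac{1419433}{2}} = \frac{1}{136604 + \frac{1419433}{2}} = \frac{1}{\frac{1692641}{2}} = \frac{2}{1692641}$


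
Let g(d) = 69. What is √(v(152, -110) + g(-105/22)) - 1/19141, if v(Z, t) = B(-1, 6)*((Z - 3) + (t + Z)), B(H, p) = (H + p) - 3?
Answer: -1/19141 + √451 ≈ 21.237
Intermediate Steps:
B(H, p) = -3 + H + p
v(Z, t) = -6 + 2*t + 4*Z (v(Z, t) = (-3 - 1 + 6)*((Z - 3) + (t + Z)) = 2*((-3 + Z) + (Z + t)) = 2*(-3 + t + 2*Z) = -6 + 2*t + 4*Z)
√(v(152, -110) + g(-105/22)) - 1/19141 = √((-6 + 2*(-110) + 4*152) + 69) - 1/19141 = √((-6 - 220 + 608) + 69) - 1*1/19141 = √(382 + 69) - 1/19141 = √451 - 1/19141 = -1/19141 + √451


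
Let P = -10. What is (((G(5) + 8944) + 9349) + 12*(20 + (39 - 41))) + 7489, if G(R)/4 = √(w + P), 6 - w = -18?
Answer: 25998 + 4*√14 ≈ 26013.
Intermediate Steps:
w = 24 (w = 6 - 1*(-18) = 6 + 18 = 24)
G(R) = 4*√14 (G(R) = 4*√(24 - 10) = 4*√14)
(((G(5) + 8944) + 9349) + 12*(20 + (39 - 41))) + 7489 = (((4*√14 + 8944) + 9349) + 12*(20 + (39 - 41))) + 7489 = (((8944 + 4*√14) + 9349) + 12*(20 - 2)) + 7489 = ((18293 + 4*√14) + 12*18) + 7489 = ((18293 + 4*√14) + 216) + 7489 = (18509 + 4*√14) + 7489 = 25998 + 4*√14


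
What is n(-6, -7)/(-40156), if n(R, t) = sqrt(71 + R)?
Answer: -sqrt(65)/40156 ≈ -0.00020077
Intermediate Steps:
n(-6, -7)/(-40156) = sqrt(71 - 6)/(-40156) = sqrt(65)*(-1/40156) = -sqrt(65)/40156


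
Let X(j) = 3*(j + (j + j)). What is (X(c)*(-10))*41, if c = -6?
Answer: 22140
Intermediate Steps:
X(j) = 9*j (X(j) = 3*(j + 2*j) = 3*(3*j) = 9*j)
(X(c)*(-10))*41 = ((9*(-6))*(-10))*41 = -54*(-10)*41 = 540*41 = 22140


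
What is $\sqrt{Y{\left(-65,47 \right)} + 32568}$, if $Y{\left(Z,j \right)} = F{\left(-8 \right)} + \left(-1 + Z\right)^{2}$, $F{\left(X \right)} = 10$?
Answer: $\sqrt{36934} \approx 192.18$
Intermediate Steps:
$Y{\left(Z,j \right)} = 10 + \left(-1 + Z\right)^{2}$
$\sqrt{Y{\left(-65,47 \right)} + 32568} = \sqrt{\left(10 + \left(-1 - 65\right)^{2}\right) + 32568} = \sqrt{\left(10 + \left(-66\right)^{2}\right) + 32568} = \sqrt{\left(10 + 4356\right) + 32568} = \sqrt{4366 + 32568} = \sqrt{36934}$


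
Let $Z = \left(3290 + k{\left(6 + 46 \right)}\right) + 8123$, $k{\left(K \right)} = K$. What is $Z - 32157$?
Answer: $-20692$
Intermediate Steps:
$Z = 11465$ ($Z = \left(3290 + \left(6 + 46\right)\right) + 8123 = \left(3290 + 52\right) + 8123 = 3342 + 8123 = 11465$)
$Z - 32157 = 11465 - 32157 = -20692$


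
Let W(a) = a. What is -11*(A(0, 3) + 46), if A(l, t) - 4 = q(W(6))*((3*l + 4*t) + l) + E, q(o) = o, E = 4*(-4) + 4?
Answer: -1210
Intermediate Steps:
E = -12 (E = -16 + 4 = -12)
A(l, t) = -8 + 24*l + 24*t (A(l, t) = 4 + (6*((3*l + 4*t) + l) - 12) = 4 + (6*(4*l + 4*t) - 12) = 4 + ((24*l + 24*t) - 12) = 4 + (-12 + 24*l + 24*t) = -8 + 24*l + 24*t)
-11*(A(0, 3) + 46) = -11*((-8 + 24*0 + 24*3) + 46) = -11*((-8 + 0 + 72) + 46) = -11*(64 + 46) = -11*110 = -1210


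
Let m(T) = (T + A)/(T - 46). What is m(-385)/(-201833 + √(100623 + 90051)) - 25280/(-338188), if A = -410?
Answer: 22189808930855051/296884679051376151 - 1431*√2354/3511475026333 ≈ 0.074742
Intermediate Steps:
m(T) = (-410 + T)/(-46 + T) (m(T) = (T - 410)/(T - 46) = (-410 + T)/(-46 + T))
m(-385)/(-201833 + √(100623 + 90051)) - 25280/(-338188) = ((-410 - 385)/(-46 - 385))/(-201833 + √(100623 + 90051)) - 25280/(-338188) = (-795/(-431))/(-201833 + √190674) - 25280*(-1/338188) = (-1/431*(-795))/(-201833 + 9*√2354) + 6320/84547 = 795/(431*(-201833 + 9*√2354)) + 6320/84547 = 6320/84547 + 795/(431*(-201833 + 9*√2354))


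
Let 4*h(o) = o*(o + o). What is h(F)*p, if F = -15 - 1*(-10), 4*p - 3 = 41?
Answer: 275/2 ≈ 137.50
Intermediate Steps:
p = 11 (p = ¾ + (¼)*41 = ¾ + 41/4 = 11)
F = -5 (F = -15 + 10 = -5)
h(o) = o²/2 (h(o) = (o*(o + o))/4 = (o*(2*o))/4 = (2*o²)/4 = o²/2)
h(F)*p = ((½)*(-5)²)*11 = ((½)*25)*11 = (25/2)*11 = 275/2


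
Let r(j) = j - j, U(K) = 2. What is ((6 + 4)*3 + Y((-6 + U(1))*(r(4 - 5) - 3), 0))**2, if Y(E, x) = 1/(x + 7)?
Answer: 44521/49 ≈ 908.59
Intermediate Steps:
r(j) = 0
Y(E, x) = 1/(7 + x)
((6 + 4)*3 + Y((-6 + U(1))*(r(4 - 5) - 3), 0))**2 = ((6 + 4)*3 + 1/(7 + 0))**2 = (10*3 + 1/7)**2 = (30 + 1/7)**2 = (211/7)**2 = 44521/49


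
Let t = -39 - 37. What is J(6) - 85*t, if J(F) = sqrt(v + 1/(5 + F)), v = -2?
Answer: 6460 + I*sqrt(231)/11 ≈ 6460.0 + 1.3817*I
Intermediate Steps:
J(F) = sqrt(-2 + 1/(5 + F))
t = -76
J(6) - 85*t = sqrt((-9 - 2*6)/(5 + 6)) - 85*(-76) = sqrt((-9 - 12)/11) + 6460 = sqrt((1/11)*(-21)) + 6460 = sqrt(-21/11) + 6460 = I*sqrt(231)/11 + 6460 = 6460 + I*sqrt(231)/11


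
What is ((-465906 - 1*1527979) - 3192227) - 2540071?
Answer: -7726183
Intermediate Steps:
((-465906 - 1*1527979) - 3192227) - 2540071 = ((-465906 - 1527979) - 3192227) - 2540071 = (-1993885 - 3192227) - 2540071 = -5186112 - 2540071 = -7726183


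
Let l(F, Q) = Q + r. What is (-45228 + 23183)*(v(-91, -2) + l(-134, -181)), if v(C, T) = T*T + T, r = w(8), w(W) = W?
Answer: 3769695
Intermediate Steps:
r = 8
v(C, T) = T + T² (v(C, T) = T² + T = T + T²)
l(F, Q) = 8 + Q (l(F, Q) = Q + 8 = 8 + Q)
(-45228 + 23183)*(v(-91, -2) + l(-134, -181)) = (-45228 + 23183)*(-2*(1 - 2) + (8 - 181)) = -22045*(-2*(-1) - 173) = -22045*(2 - 173) = -22045*(-171) = 3769695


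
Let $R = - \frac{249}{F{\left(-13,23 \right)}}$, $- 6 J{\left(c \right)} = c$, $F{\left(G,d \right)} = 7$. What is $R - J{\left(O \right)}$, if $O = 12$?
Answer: $- \frac{235}{7} \approx -33.571$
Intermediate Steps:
$J{\left(c \right)} = - \frac{c}{6}$
$R = - \frac{249}{7} \approx -35.571$
$R - J{\left(O \right)} = - \frac{249}{7} - \left(- \frac{1}{6}\right) 12 = - \frac{249}{7} - -2 = - \frac{249}{7} + 2 = - \frac{235}{7}$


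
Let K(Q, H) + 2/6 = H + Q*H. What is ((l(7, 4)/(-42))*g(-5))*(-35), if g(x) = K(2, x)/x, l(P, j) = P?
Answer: 161/9 ≈ 17.889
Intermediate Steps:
K(Q, H) = -1/3 + H + H*Q (K(Q, H) = -1/3 + (H + Q*H) = -1/3 + (H + H*Q) = -1/3 + H + H*Q)
g(x) = (-1/3 + 3*x)/x (g(x) = (-1/3 + x + x*2)/x = (-1/3 + x + 2*x)/x = (-1/3 + 3*x)/x)
((l(7, 4)/(-42))*g(-5))*(-35) = ((7/(-42))*(3 - 1/3/(-5)))*(-35) = ((7*(-1/42))*(3 - 1/3*(-1/5)))*(-35) = -(3 + 1/15)/6*(-35) = -1/6*46/15*(-35) = -23/45*(-35) = 161/9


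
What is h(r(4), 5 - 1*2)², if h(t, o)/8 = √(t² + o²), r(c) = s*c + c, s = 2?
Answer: 9792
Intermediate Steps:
r(c) = 3*c (r(c) = 2*c + c = 3*c)
h(t, o) = 8*√(o² + t²) (h(t, o) = 8*√(t² + o²) = 8*√(o² + t²))
h(r(4), 5 - 1*2)² = (8*√((5 - 1*2)² + (3*4)²))² = (8*√((5 - 2)² + 12²))² = (8*√(3² + 144))² = (8*√(9 + 144))² = (8*√153)² = (8*(3*√17))² = (24*√17)² = 9792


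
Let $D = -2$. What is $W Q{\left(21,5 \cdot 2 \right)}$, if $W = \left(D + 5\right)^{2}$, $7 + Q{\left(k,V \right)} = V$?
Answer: $27$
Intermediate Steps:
$Q{\left(k,V \right)} = -7 + V$
$W = 9$ ($W = \left(-2 + 5\right)^{2} = 3^{2} = 9$)
$W Q{\left(21,5 \cdot 2 \right)} = 9 \left(-7 + 5 \cdot 2\right) = 9 \left(-7 + 10\right) = 9 \cdot 3 = 27$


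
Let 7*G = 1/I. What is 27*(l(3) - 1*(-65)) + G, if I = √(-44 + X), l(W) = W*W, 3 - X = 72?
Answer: 1998 - I*√113/791 ≈ 1998.0 - 0.013439*I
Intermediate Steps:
X = -69 (X = 3 - 1*72 = 3 - 72 = -69)
l(W) = W²
I = I*√113 (I = √(-44 - 69) = √(-113) = I*√113 ≈ 10.63*I)
G = -I*√113/791 (G = 1/(7*((I*√113))) = (-I*√113/113)/7 = -I*√113/791 ≈ -0.013439*I)
27*(l(3) - 1*(-65)) + G = 27*(3² - 1*(-65)) - I*√113/791 = 27*(9 + 65) - I*√113/791 = 27*74 - I*√113/791 = 1998 - I*√113/791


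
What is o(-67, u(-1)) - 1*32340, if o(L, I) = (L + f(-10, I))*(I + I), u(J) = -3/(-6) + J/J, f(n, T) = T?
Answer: -65073/2 ≈ -32537.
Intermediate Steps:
u(J) = 3/2 (u(J) = -3*(-⅙) + 1 = ½ + 1 = 3/2)
o(L, I) = 2*I*(I + L) (o(L, I) = (L + I)*(I + I) = (I + L)*(2*I) = 2*I*(I + L))
o(-67, u(-1)) - 1*32340 = 2*(3/2)*(3/2 - 67) - 1*32340 = 2*(3/2)*(-131/2) - 32340 = -393/2 - 32340 = -65073/2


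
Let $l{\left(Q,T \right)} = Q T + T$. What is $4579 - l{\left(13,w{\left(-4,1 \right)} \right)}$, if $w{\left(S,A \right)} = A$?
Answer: $4565$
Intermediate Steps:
$l{\left(Q,T \right)} = T + Q T$
$4579 - l{\left(13,w{\left(-4,1 \right)} \right)} = 4579 - 1 \left(1 + 13\right) = 4579 - 1 \cdot 14 = 4579 - 14 = 4565$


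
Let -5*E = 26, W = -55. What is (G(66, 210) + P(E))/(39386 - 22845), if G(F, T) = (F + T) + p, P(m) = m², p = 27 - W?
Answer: 9626/413525 ≈ 0.023278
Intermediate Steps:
E = -26/5 (E = -⅕*26 = -26/5 ≈ -5.2000)
p = 82 (p = 27 - 1*(-55) = 27 + 55 = 82)
G(F, T) = 82 + F + T (G(F, T) = (F + T) + 82 = 82 + F + T)
(G(66, 210) + P(E))/(39386 - 22845) = ((82 + 66 + 210) + (-26/5)²)/(39386 - 22845) = (358 + 676/25)/16541 = (9626/25)*(1/16541) = 9626/413525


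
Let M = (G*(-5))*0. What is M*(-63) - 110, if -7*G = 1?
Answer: -110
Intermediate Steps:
G = -⅐ (G = -⅐*1 = -⅐ ≈ -0.14286)
M = 0 (M = -⅐*(-5)*0 = (5/7)*0 = 0)
M*(-63) - 110 = 0*(-63) - 110 = 0 - 110 = -110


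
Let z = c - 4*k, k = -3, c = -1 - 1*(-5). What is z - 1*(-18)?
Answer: 34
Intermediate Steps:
c = 4 (c = -1 + 5 = 4)
z = 16 (z = 4 - 4*(-3) = 4 + 12 = 16)
z - 1*(-18) = 16 - 1*(-18) = 16 + 18 = 34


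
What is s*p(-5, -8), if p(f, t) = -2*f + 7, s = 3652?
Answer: 62084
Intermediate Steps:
p(f, t) = 7 - 2*f
s*p(-5, -8) = 3652*(7 - 2*(-5)) = 3652*(7 + 10) = 3652*17 = 62084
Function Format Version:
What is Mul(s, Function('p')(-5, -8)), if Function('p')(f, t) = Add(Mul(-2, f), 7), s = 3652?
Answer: 62084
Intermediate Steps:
Function('p')(f, t) = Add(7, Mul(-2, f))
Mul(s, Function('p')(-5, -8)) = Mul(3652, Add(7, Mul(-2, -5))) = Mul(3652, Add(7, 10)) = Mul(3652, 17) = 62084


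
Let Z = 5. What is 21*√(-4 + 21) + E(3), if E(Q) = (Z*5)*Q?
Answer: 75 + 21*√17 ≈ 161.59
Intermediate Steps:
E(Q) = 25*Q (E(Q) = (5*5)*Q = 25*Q)
21*√(-4 + 21) + E(3) = 21*√(-4 + 21) + 25*3 = 21*√17 + 75 = 75 + 21*√17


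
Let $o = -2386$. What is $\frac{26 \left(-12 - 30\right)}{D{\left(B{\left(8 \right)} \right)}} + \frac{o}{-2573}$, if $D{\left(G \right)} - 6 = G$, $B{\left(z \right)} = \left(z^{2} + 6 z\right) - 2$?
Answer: $- \frac{633235}{74617} \approx -8.4865$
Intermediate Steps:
$B{\left(z \right)} = -2 + z^{2} + 6 z$
$D{\left(G \right)} = 6 + G$
$\frac{26 \left(-12 - 30\right)}{D{\left(B{\left(8 \right)} \right)}} + \frac{o}{-2573} = \frac{26 \left(-12 - 30\right)}{6 + \left(-2 + 8^{2} + 6 \cdot 8\right)} - \frac{2386}{-2573} = \frac{26 \left(-42\right)}{6 + \left(-2 + 64 + 48\right)} - - \frac{2386}{2573} = - \frac{1092}{6 + 110} + \frac{2386}{2573} = - \frac{1092}{116} + \frac{2386}{2573} = \left(-1092\right) \frac{1}{116} + \frac{2386}{2573} = - \frac{273}{29} + \frac{2386}{2573} = - \frac{633235}{74617}$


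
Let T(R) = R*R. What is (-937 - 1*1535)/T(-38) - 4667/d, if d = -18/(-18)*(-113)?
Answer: 1614953/40793 ≈ 39.589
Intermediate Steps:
d = -113 (d = -18*(-1/18)*(-113) = 1*(-113) = -113)
T(R) = R**2
(-937 - 1*1535)/T(-38) - 4667/d = (-937 - 1*1535)/((-38)**2) - 4667/(-113) = (-937 - 1535)/1444 - 4667*(-1/113) = -2472*1/1444 + 4667/113 = -618/361 + 4667/113 = 1614953/40793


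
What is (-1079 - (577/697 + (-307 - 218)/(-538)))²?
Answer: 164256940386200025/140614500196 ≈ 1.1681e+6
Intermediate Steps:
(-1079 - (577/697 + (-307 - 218)/(-538)))² = (-1079 - (577*(1/697) - 525*(-1/538)))² = (-1079 - (577/697 + 525/538))² = (-1079 - 1*676351/374986)² = (-1079 - 676351/374986)² = (-405286245/374986)² = 164256940386200025/140614500196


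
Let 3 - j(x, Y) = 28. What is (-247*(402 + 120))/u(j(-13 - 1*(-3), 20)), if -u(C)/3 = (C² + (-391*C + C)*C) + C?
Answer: -7163/40525 ≈ -0.17676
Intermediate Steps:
j(x, Y) = -25 (j(x, Y) = 3 - 1*28 = 3 - 28 = -25)
u(C) = -3*C + 1167*C² (u(C) = -3*((C² + (-391*C + C)*C) + C) = -3*((C² + (-390*C)*C) + C) = -3*((C² - 390*C²) + C) = -3*(-389*C² + C) = -3*(C - 389*C²) = -3*C + 1167*C²)
(-247*(402 + 120))/u(j(-13 - 1*(-3), 20)) = (-247*(402 + 120))/((3*(-25)*(-1 + 389*(-25)))) = (-247*522)/((3*(-25)*(-1 - 9725))) = -128934/(3*(-25)*(-9726)) = -128934/729450 = -128934*1/729450 = -7163/40525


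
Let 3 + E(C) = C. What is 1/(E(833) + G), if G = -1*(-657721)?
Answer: 1/658551 ≈ 1.5185e-6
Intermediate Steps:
G = 657721
E(C) = -3 + C
1/(E(833) + G) = 1/((-3 + 833) + 657721) = 1/(830 + 657721) = 1/658551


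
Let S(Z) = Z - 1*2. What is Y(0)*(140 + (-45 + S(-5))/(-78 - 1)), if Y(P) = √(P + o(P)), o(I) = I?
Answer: 0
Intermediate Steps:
S(Z) = -2 + Z (S(Z) = Z - 2 = -2 + Z)
Y(P) = √2*√P (Y(P) = √(P + P) = √(2*P) = √2*√P)
Y(0)*(140 + (-45 + S(-5))/(-78 - 1)) = (√2*√0)*(140 + (-45 + (-2 - 5))/(-78 - 1)) = (√2*0)*(140 + (-45 - 7)/(-79)) = 0*(140 - 52*(-1/79)) = 0*(140 + 52/79) = 0*(11112/79) = 0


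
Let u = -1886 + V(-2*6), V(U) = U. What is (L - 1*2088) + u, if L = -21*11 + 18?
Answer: -4199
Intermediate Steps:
L = -213 (L = -231 + 18 = -213)
u = -1898 (u = -1886 - 2*6 = -1886 - 12 = -1898)
(L - 1*2088) + u = (-213 - 1*2088) - 1898 = (-213 - 2088) - 1898 = -2301 - 1898 = -4199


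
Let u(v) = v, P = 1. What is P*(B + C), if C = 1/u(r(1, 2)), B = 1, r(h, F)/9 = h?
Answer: 10/9 ≈ 1.1111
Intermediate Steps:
r(h, F) = 9*h
C = ⅑ (C = 1/(9*1) = 1/9 = ⅑ ≈ 0.11111)
P*(B + C) = 1*(1 + ⅑) = 1*(10/9) = 10/9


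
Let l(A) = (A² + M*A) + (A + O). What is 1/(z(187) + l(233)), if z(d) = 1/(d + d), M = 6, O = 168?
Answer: 374/20976913 ≈ 1.7829e-5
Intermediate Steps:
z(d) = 1/(2*d)
l(A) = 168 + A² + 7*A (l(A) = (A² + 6*A) + (A + 168) = (A² + 6*A) + (168 + A) = 168 + A² + 7*A)
1/(z(187) + l(233)) = 1/((½)/187 + (168 + 233² + 7*233)) = 1/((½)*(1/187) + (168 + 54289 + 1631)) = 1/(1/374 + 56088) = 1/(20976913/374) = 374/20976913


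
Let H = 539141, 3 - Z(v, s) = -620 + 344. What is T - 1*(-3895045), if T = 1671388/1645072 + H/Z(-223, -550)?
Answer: 447154003429841/114743772 ≈ 3.8970e+6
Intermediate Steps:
Z(v, s) = 279 (Z(v, s) = 3 - (-620 + 344) = 3 - 1*(-276) = 3 + 276 = 279)
T = 221848020101/114743772 (T = 1671388/1645072 + 539141/279 = 1671388*(1/1645072) + 539141*(1/279) = 417847/411268 + 539141/279 = 221848020101/114743772 ≈ 1933.4)
T - 1*(-3895045) = 221848020101/114743772 - 1*(-3895045) = 221848020101/114743772 + 3895045 = 447154003429841/114743772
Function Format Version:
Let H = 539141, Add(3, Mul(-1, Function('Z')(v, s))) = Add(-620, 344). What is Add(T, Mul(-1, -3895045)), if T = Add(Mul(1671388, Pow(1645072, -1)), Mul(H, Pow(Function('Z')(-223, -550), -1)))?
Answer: Rational(447154003429841, 114743772) ≈ 3.8970e+6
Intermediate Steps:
Function('Z')(v, s) = 279 (Function('Z')(v, s) = Add(3, Mul(-1, Add(-620, 344))) = Add(3, Mul(-1, -276)) = Add(3, 276) = 279)
T = Rational(221848020101, 114743772) (T = Add(Mul(1671388, Pow(1645072, -1)), Mul(539141, Pow(279, -1))) = Add(Mul(1671388, Rational(1, 1645072)), Mul(539141, Rational(1, 279))) = Add(Rational(417847, 411268), Rational(539141, 279)) = Rational(221848020101, 114743772) ≈ 1933.4)
Add(T, Mul(-1, -3895045)) = Add(Rational(221848020101, 114743772), Mul(-1, -3895045)) = Add(Rational(221848020101, 114743772), 3895045) = Rational(447154003429841, 114743772)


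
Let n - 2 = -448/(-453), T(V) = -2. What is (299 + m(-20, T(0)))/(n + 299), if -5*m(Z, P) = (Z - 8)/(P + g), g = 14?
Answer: 678292/684005 ≈ 0.99165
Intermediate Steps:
m(Z, P) = -(-8 + Z)/(5*(14 + P)) (m(Z, P) = -(Z - 8)/(5*(P + 14)) = -(-8 + Z)/(5*(14 + P)))
n = 1354/453 (n = 2 - 448/(-453) = 2 - 448*(-1/453) = 2 + 448/453 = 1354/453 ≈ 2.9890)
(299 + m(-20, T(0)))/(n + 299) = (299 + (8 - 1*(-20))/(5*(14 - 2)))/(1354/453 + 299) = (299 + (⅕)*(8 + 20)/12)/(136801/453) = (299 + (⅕)*(1/12)*28)*(453/136801) = (299 + 7/15)*(453/136801) = (4492/15)*(453/136801) = 678292/684005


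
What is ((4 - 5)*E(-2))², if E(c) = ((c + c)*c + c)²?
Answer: 1296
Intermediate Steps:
E(c) = (c + 2*c²)² (E(c) = ((2*c)*c + c)² = (2*c² + c)² = (c + 2*c²)²)
((4 - 5)*E(-2))² = ((4 - 5)*((-2)²*(1 + 2*(-2))²))² = (-4*(1 - 4)²)² = (-4*(-3)²)² = (-4*9)² = (-1*36)² = (-36)² = 1296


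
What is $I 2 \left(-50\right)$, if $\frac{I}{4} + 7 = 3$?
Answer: $1600$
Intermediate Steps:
$I = -16$ ($I = -28 + 4 \cdot 3 = -28 + 12 = -16$)
$I 2 \left(-50\right) = \left(-16\right) 2 \left(-50\right) = \left(-32\right) \left(-50\right) = 1600$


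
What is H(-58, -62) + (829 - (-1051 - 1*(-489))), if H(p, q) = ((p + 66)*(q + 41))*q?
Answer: 11807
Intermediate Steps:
H(p, q) = q*(41 + q)*(66 + p) (H(p, q) = ((66 + p)*(41 + q))*q = ((41 + q)*(66 + p))*q = q*(41 + q)*(66 + p))
H(-58, -62) + (829 - (-1051 - 1*(-489))) = -62*(2706 + 41*(-58) + 66*(-62) - 58*(-62)) + (829 - (-1051 - 1*(-489))) = -62*(2706 - 2378 - 4092 + 3596) + (829 - (-1051 + 489)) = -62*(-168) + (829 - 1*(-562)) = 10416 + (829 + 562) = 10416 + 1391 = 11807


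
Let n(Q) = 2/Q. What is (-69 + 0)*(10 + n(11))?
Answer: -7728/11 ≈ -702.54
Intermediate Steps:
(-69 + 0)*(10 + n(11)) = (-69 + 0)*(10 + 2/11) = -69*(10 + 2*(1/11)) = -69*(10 + 2/11) = -69*112/11 = -7728/11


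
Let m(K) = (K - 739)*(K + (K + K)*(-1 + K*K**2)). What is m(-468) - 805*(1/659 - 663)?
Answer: -76314329485763680/659 ≈ -1.1580e+14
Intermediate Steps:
m(K) = (-739 + K)*(K + 2*K*(-1 + K**3)) (m(K) = (-739 + K)*(K + (2*K)*(-1 + K**3)) = (-739 + K)*(K + 2*K*(-1 + K**3)))
m(-468) - 805*(1/659 - 663) = -468*(739 - 1*(-468) - 1478*(-468)**3 + 2*(-468)**4) - 805*(1/659 - 663) = -468*(739 + 468 - 1478*(-102503232) + 2*47971512576) - 805*(1/659 - 663) = -468*(739 + 468 + 151499776896 + 95943025152) - 805*(-436916)/659 = -468*247442803255 - 1*(-351717380/659) = -115803231923340 + 351717380/659 = -76314329485763680/659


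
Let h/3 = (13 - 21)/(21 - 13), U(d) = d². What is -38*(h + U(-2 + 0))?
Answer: -38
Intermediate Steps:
h = -3 (h = 3*((13 - 21)/(21 - 13)) = 3*(-8/8) = 3*(-8*⅛) = 3*(-1) = -3)
-38*(h + U(-2 + 0)) = -38*(-3 + (-2 + 0)²) = -38*(-3 + (-2)²) = -38*(-3 + 4) = -38*1 = -38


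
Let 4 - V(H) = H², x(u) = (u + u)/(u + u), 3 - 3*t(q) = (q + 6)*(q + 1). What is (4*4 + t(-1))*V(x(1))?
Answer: 51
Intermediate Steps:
t(q) = 1 - (1 + q)*(6 + q)/3 (t(q) = 1 - (q + 6)*(q + 1)/3 = 1 - (6 + q)*(1 + q)/3 = 1 - (1 + q)*(6 + q)/3)
x(u) = 1 (x(u) = (2*u)/((2*u)) = (2*u)*(1/(2*u)) = 1)
V(H) = 4 - H²
(4*4 + t(-1))*V(x(1)) = (4*4 + (-1 - 7/3*(-1) - ⅓*(-1)²))*(4 - 1*1²) = (16 + (-1 + 7/3 - ⅓*1))*(4 - 1*1) = (16 + (-1 + 7/3 - ⅓))*(4 - 1) = (16 + 1)*3 = 17*3 = 51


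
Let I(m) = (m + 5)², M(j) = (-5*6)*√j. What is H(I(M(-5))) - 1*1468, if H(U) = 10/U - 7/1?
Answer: (-88500*√5 + 1320127*I)/(5*(-179*I + 12*√5)) ≈ -1475.0 + 0.00032753*I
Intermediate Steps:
M(j) = -30*√j
I(m) = (5 + m)²
H(U) = -7 + 10/U (H(U) = 10/U - 7*1 = 10/U - 7 = -7 + 10/U)
H(I(M(-5))) - 1*1468 = (-7 + 10/((5 - 30*I*√5)²)) - 1*1468 = (-7 + 10/((5 - 30*I*√5)²)) - 1468 = (-7 + 10/(5 - 30*I*√5)²) - 1468 = -1475 + 10/(5 - 30*I*√5)²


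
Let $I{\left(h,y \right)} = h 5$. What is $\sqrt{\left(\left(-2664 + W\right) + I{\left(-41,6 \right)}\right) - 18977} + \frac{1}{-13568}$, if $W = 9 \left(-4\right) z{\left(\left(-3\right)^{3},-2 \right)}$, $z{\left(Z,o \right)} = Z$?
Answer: $- \frac{1}{13568} + 7 i \sqrt{426} \approx -7.3703 \cdot 10^{-5} + 144.48 i$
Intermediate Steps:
$I{\left(h,y \right)} = 5 h$
$W = 972$ ($W = 9 \left(-4\right) \left(-3\right)^{3} = \left(-36\right) \left(-27\right) = 972$)
$\sqrt{\left(\left(-2664 + W\right) + I{\left(-41,6 \right)}\right) - 18977} + \frac{1}{-13568} = \sqrt{\left(\left(-2664 + 972\right) + 5 \left(-41\right)\right) - 18977} + \frac{1}{-13568} = \sqrt{\left(-1692 - 205\right) - 18977} - \frac{1}{13568} = \sqrt{-1897 - 18977} - \frac{1}{13568} = \sqrt{-20874} - \frac{1}{13568} = 7 i \sqrt{426} - \frac{1}{13568} = - \frac{1}{13568} + 7 i \sqrt{426}$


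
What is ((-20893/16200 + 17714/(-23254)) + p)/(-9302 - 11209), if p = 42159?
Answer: -7940573220289/3863398631400 ≈ -2.0553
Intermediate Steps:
((-20893/16200 + 17714/(-23254)) + p)/(-9302 - 11209) = ((-20893/16200 + 17714/(-23254)) + 42159)/(-9302 - 11209) = ((-20893*1/16200 + 17714*(-1/23254)) + 42159)/(-20511) = ((-20893/16200 - 8857/11627) + 42159)*(-1/20511) = (-386406311/188357400 + 42159)*(-1/20511) = (7940573220289/188357400)*(-1/20511) = -7940573220289/3863398631400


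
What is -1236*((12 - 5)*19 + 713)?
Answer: -1045656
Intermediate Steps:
-1236*((12 - 5)*19 + 713) = -1236*(7*19 + 713) = -1236*(133 + 713) = -1236*846 = -1045656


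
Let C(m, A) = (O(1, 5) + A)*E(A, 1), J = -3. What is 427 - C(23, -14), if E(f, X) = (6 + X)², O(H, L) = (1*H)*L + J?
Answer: 1015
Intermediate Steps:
O(H, L) = -3 + H*L (O(H, L) = (1*H)*L - 3 = H*L - 3 = -3 + H*L)
C(m, A) = 98 + 49*A (C(m, A) = ((-3 + 1*5) + A)*(6 + 1)² = ((-3 + 5) + A)*7² = (2 + A)*49 = 98 + 49*A)
427 - C(23, -14) = 427 - (98 + 49*(-14)) = 427 - (98 - 686) = 427 - 1*(-588) = 427 + 588 = 1015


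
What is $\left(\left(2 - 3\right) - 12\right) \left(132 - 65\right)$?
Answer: $-871$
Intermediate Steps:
$\left(\left(2 - 3\right) - 12\right) \left(132 - 65\right) = \left(\left(2 - 3\right) - 12\right) 67 = \left(-1 - 12\right) 67 = \left(-13\right) 67 = -871$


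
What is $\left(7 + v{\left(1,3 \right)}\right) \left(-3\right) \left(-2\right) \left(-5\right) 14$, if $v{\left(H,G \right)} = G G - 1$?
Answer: $-6300$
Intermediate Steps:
$v{\left(H,G \right)} = -1 + G^{2}$ ($v{\left(H,G \right)} = G^{2} - 1 = -1 + G^{2}$)
$\left(7 + v{\left(1,3 \right)}\right) \left(-3\right) \left(-2\right) \left(-5\right) 14 = \left(7 - \left(1 - 3^{2}\right)\right) \left(-3\right) \left(-2\right) \left(-5\right) 14 = \left(7 + \left(-1 + 9\right)\right) 6 \left(-5\right) 14 = \left(7 + 8\right) \left(-30\right) 14 = 15 \left(-30\right) 14 = \left(-450\right) 14 = -6300$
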